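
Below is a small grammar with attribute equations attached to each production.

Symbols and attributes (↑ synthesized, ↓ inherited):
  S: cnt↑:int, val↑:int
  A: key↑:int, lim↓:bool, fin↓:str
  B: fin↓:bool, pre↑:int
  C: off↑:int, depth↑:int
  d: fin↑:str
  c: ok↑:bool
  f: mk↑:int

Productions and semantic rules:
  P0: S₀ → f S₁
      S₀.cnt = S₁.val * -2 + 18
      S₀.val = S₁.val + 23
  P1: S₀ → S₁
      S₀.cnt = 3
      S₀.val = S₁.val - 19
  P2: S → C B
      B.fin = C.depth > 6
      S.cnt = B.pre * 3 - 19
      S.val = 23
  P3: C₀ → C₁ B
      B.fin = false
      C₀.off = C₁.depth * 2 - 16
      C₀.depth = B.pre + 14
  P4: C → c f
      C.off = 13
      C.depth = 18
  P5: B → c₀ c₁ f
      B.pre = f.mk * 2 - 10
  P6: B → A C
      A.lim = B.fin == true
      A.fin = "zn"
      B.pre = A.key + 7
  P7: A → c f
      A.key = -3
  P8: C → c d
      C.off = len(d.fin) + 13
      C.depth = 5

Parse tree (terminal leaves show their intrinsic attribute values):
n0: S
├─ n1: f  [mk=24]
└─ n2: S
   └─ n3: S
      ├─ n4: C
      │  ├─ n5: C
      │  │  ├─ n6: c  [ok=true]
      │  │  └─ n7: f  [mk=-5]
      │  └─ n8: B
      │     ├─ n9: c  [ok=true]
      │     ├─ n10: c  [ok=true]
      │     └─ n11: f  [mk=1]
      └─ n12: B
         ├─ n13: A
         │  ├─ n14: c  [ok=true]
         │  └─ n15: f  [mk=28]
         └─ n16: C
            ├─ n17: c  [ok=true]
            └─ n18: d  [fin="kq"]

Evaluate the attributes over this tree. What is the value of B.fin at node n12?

1. n1.mk = 24  [terminal]
2. n6.ok = true  [terminal]
3. n7.mk = -5  [terminal]
4. n5.off = 13  [13]
5. n5.depth = 18  [18]
6. n8.fin = false  [false]
7. n9.ok = true  [terminal]
8. n10.ok = true  [terminal]
9. n11.mk = 1  [terminal]
10. n8.pre = -8  [f.mk * 2 - 10]
11. n4.off = 20  [C₁.depth * 2 - 16]
12. n4.depth = 6  [B.pre + 14]
13. n12.fin = false  [C.depth > 6]
14. n13.lim = false  [B.fin == true]
15. n13.fin = "zn"  ["zn"]
16. n14.ok = true  [terminal]
17. n15.mk = 28  [terminal]
18. n13.key = -3  [-3]
19. n17.ok = true  [terminal]
20. n18.fin = "kq"  [terminal]
21. n16.off = 15  [len(d.fin) + 13]
22. n16.depth = 5  [5]
23. n12.pre = 4  [A.key + 7]
24. n3.cnt = -7  [B.pre * 3 - 19]
25. n3.val = 23  [23]
26. n2.cnt = 3  [3]
27. n2.val = 4  [S₁.val - 19]
28. n0.cnt = 10  [S₁.val * -2 + 18]
29. n0.val = 27  [S₁.val + 23]

false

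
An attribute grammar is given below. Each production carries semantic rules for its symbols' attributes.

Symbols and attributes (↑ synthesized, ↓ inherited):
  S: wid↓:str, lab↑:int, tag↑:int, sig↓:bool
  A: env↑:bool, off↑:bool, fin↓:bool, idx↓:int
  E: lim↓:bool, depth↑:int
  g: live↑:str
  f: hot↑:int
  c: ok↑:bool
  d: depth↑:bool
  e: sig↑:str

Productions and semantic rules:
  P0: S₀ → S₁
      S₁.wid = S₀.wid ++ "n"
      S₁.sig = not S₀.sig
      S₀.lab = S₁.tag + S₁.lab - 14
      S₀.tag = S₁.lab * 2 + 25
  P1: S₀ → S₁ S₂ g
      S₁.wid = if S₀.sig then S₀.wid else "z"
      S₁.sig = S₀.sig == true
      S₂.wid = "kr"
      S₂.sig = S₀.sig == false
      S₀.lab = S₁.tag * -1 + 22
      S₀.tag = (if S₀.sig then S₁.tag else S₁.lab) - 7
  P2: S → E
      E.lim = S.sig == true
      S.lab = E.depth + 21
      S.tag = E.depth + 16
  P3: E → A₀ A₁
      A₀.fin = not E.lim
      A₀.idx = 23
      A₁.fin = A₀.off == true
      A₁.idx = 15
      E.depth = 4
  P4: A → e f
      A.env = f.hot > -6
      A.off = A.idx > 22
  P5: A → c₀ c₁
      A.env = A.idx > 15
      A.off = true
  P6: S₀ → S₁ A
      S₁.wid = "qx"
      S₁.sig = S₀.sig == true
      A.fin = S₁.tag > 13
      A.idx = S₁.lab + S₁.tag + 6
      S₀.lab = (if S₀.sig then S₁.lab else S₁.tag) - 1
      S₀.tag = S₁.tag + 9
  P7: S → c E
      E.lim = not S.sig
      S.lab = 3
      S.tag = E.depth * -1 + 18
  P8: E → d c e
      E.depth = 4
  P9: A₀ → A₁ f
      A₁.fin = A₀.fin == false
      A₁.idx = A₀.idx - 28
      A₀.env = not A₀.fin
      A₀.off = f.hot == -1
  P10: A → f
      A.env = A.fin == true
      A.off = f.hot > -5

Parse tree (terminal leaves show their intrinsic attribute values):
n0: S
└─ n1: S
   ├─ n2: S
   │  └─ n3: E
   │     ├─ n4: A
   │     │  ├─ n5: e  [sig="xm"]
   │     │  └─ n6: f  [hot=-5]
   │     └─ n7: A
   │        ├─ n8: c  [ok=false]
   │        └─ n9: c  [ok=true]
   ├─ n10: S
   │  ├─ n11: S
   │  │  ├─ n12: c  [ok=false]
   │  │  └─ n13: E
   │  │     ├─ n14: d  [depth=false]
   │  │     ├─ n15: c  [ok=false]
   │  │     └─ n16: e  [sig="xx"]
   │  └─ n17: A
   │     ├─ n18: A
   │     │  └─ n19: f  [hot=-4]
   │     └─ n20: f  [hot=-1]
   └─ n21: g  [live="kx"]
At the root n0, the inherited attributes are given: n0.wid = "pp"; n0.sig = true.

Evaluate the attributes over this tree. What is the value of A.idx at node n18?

1. n0.wid = "pp"  [given at root]
2. n0.sig = true  [given at root]
3. n1.wid = "ppn"  [S₀.wid ++ "n"]
4. n1.sig = false  [not S₀.sig]
5. n2.wid = "z"  [if S₀.sig then S₀.wid else "z"]
6. n2.sig = false  [S₀.sig == true]
7. n3.lim = false  [S.sig == true]
8. n4.fin = true  [not E.lim]
9. n4.idx = 23  [23]
10. n5.sig = "xm"  [terminal]
11. n6.hot = -5  [terminal]
12. n4.env = true  [f.hot > -6]
13. n4.off = true  [A.idx > 22]
14. n7.fin = true  [A₀.off == true]
15. n7.idx = 15  [15]
16. n8.ok = false  [terminal]
17. n9.ok = true  [terminal]
18. n7.env = false  [A.idx > 15]
19. n7.off = true  [true]
20. n3.depth = 4  [4]
21. n2.lab = 25  [E.depth + 21]
22. n2.tag = 20  [E.depth + 16]
23. n10.wid = "kr"  ["kr"]
24. n10.sig = true  [S₀.sig == false]
25. n11.wid = "qx"  ["qx"]
26. n11.sig = true  [S₀.sig == true]
27. n12.ok = false  [terminal]
28. n13.lim = false  [not S.sig]
29. n14.depth = false  [terminal]
30. n15.ok = false  [terminal]
31. n16.sig = "xx"  [terminal]
32. n13.depth = 4  [4]
33. n11.lab = 3  [3]
34. n11.tag = 14  [E.depth * -1 + 18]
35. n17.fin = true  [S₁.tag > 13]
36. n17.idx = 23  [S₁.lab + S₁.tag + 6]
37. n18.fin = false  [A₀.fin == false]
38. n18.idx = -5  [A₀.idx - 28]
39. n19.hot = -4  [terminal]
40. n18.env = false  [A.fin == true]
41. n18.off = true  [f.hot > -5]
42. n20.hot = -1  [terminal]
43. n17.env = false  [not A₀.fin]
44. n17.off = true  [f.hot == -1]
45. n10.lab = 2  [(if S₀.sig then S₁.lab else S₁.tag) - 1]
46. n10.tag = 23  [S₁.tag + 9]
47. n21.live = "kx"  [terminal]
48. n1.lab = 2  [S₁.tag * -1 + 22]
49. n1.tag = 18  [(if S₀.sig then S₁.tag else S₁.lab) - 7]
50. n0.lab = 6  [S₁.tag + S₁.lab - 14]
51. n0.tag = 29  [S₁.lab * 2 + 25]

-5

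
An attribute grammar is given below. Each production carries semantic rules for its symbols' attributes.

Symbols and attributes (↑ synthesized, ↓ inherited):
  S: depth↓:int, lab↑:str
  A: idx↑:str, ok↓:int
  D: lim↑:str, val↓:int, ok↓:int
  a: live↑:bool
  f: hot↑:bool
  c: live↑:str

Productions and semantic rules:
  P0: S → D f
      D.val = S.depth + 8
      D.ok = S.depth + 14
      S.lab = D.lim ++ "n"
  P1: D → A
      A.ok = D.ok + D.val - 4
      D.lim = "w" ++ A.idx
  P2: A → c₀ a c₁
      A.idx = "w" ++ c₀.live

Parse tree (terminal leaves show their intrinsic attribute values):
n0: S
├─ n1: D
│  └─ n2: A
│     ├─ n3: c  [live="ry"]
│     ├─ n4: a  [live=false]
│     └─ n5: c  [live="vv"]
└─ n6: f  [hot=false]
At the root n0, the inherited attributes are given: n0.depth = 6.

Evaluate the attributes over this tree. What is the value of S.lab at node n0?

"wwryn"

1. n0.depth = 6  [given at root]
2. n1.val = 14  [S.depth + 8]
3. n1.ok = 20  [S.depth + 14]
4. n2.ok = 30  [D.ok + D.val - 4]
5. n3.live = "ry"  [terminal]
6. n4.live = false  [terminal]
7. n5.live = "vv"  [terminal]
8. n2.idx = "wry"  ["w" ++ c₀.live]
9. n1.lim = "wwry"  ["w" ++ A.idx]
10. n6.hot = false  [terminal]
11. n0.lab = "wwryn"  [D.lim ++ "n"]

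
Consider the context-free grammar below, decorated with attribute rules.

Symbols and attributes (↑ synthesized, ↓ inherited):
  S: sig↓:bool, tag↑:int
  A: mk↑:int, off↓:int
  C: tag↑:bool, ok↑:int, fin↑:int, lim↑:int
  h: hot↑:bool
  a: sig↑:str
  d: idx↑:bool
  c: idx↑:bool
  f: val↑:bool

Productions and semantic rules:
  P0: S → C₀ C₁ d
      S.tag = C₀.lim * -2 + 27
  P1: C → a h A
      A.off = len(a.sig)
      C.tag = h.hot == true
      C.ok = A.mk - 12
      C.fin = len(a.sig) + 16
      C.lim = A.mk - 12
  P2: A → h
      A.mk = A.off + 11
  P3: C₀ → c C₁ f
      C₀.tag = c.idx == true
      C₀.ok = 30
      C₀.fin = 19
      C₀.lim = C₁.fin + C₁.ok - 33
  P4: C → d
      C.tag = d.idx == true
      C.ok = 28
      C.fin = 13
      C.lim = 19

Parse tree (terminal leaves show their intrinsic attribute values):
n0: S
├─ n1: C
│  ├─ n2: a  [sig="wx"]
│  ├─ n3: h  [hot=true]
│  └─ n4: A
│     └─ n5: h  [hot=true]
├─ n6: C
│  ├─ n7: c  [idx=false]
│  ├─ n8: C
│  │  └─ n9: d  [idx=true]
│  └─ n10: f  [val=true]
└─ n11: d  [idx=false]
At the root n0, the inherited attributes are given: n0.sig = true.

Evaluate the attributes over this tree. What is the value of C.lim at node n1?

1. n0.sig = true  [given at root]
2. n2.sig = "wx"  [terminal]
3. n3.hot = true  [terminal]
4. n4.off = 2  [len(a.sig)]
5. n5.hot = true  [terminal]
6. n4.mk = 13  [A.off + 11]
7. n1.tag = true  [h.hot == true]
8. n1.ok = 1  [A.mk - 12]
9. n1.fin = 18  [len(a.sig) + 16]
10. n1.lim = 1  [A.mk - 12]
11. n7.idx = false  [terminal]
12. n9.idx = true  [terminal]
13. n8.tag = true  [d.idx == true]
14. n8.ok = 28  [28]
15. n8.fin = 13  [13]
16. n8.lim = 19  [19]
17. n10.val = true  [terminal]
18. n6.tag = false  [c.idx == true]
19. n6.ok = 30  [30]
20. n6.fin = 19  [19]
21. n6.lim = 8  [C₁.fin + C₁.ok - 33]
22. n11.idx = false  [terminal]
23. n0.tag = 25  [C₀.lim * -2 + 27]

1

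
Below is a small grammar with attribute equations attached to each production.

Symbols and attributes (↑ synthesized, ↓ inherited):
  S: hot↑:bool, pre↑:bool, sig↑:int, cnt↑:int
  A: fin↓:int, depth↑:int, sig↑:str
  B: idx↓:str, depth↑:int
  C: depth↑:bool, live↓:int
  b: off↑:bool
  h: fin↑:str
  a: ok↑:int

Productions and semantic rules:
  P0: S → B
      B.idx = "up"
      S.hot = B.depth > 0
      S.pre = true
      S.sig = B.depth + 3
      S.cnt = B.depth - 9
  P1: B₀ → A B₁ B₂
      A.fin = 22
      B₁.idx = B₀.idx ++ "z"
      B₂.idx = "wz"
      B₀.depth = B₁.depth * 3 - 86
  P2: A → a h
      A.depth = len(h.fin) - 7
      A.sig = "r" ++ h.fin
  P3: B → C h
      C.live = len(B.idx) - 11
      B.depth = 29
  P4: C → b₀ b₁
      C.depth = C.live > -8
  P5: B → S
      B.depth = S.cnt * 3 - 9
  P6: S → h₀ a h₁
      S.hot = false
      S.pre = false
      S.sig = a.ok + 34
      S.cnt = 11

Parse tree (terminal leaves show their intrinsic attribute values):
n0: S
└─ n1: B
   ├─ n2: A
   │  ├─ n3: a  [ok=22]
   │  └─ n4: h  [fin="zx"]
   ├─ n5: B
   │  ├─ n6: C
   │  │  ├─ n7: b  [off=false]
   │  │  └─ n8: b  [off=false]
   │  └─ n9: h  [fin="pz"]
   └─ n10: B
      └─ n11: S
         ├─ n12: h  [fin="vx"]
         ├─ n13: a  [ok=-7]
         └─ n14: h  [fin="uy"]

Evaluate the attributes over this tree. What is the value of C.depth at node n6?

false

1. n1.idx = "up"  ["up"]
2. n2.fin = 22  [22]
3. n3.ok = 22  [terminal]
4. n4.fin = "zx"  [terminal]
5. n2.depth = -5  [len(h.fin) - 7]
6. n2.sig = "rzx"  ["r" ++ h.fin]
7. n5.idx = "upz"  [B₀.idx ++ "z"]
8. n6.live = -8  [len(B.idx) - 11]
9. n7.off = false  [terminal]
10. n8.off = false  [terminal]
11. n6.depth = false  [C.live > -8]
12. n9.fin = "pz"  [terminal]
13. n5.depth = 29  [29]
14. n10.idx = "wz"  ["wz"]
15. n12.fin = "vx"  [terminal]
16. n13.ok = -7  [terminal]
17. n14.fin = "uy"  [terminal]
18. n11.hot = false  [false]
19. n11.pre = false  [false]
20. n11.sig = 27  [a.ok + 34]
21. n11.cnt = 11  [11]
22. n10.depth = 24  [S.cnt * 3 - 9]
23. n1.depth = 1  [B₁.depth * 3 - 86]
24. n0.hot = true  [B.depth > 0]
25. n0.pre = true  [true]
26. n0.sig = 4  [B.depth + 3]
27. n0.cnt = -8  [B.depth - 9]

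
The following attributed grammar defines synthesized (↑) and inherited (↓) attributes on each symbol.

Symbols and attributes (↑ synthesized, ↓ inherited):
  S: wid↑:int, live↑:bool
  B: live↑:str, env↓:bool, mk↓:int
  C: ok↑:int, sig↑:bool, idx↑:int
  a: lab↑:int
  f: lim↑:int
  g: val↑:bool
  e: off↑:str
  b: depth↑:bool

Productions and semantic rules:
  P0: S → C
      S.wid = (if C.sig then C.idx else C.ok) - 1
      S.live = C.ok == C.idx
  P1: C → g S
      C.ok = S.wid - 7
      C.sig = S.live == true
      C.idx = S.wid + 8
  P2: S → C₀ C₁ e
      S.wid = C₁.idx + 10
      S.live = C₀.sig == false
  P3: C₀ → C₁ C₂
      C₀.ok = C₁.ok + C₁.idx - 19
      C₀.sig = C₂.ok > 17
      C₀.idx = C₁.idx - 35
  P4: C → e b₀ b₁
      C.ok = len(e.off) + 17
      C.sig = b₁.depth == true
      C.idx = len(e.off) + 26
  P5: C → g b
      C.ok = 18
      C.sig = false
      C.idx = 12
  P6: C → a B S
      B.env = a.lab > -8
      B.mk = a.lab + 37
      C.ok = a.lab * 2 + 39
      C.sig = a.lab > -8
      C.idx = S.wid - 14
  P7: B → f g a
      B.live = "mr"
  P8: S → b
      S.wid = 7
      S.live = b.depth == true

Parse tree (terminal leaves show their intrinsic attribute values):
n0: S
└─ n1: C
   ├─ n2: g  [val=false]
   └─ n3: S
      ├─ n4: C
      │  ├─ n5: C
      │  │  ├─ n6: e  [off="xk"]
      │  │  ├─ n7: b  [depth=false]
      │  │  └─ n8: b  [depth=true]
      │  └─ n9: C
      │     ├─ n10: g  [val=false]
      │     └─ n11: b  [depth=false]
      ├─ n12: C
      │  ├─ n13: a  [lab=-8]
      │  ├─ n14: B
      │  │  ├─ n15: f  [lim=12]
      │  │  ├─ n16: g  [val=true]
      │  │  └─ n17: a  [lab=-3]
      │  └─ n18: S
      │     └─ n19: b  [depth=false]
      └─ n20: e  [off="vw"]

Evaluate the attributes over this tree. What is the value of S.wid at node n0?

-5

1. n2.val = false  [terminal]
2. n6.off = "xk"  [terminal]
3. n7.depth = false  [terminal]
4. n8.depth = true  [terminal]
5. n5.ok = 19  [len(e.off) + 17]
6. n5.sig = true  [b₁.depth == true]
7. n5.idx = 28  [len(e.off) + 26]
8. n10.val = false  [terminal]
9. n11.depth = false  [terminal]
10. n9.ok = 18  [18]
11. n9.sig = false  [false]
12. n9.idx = 12  [12]
13. n4.ok = 28  [C₁.ok + C₁.idx - 19]
14. n4.sig = true  [C₂.ok > 17]
15. n4.idx = -7  [C₁.idx - 35]
16. n13.lab = -8  [terminal]
17. n14.env = false  [a.lab > -8]
18. n14.mk = 29  [a.lab + 37]
19. n15.lim = 12  [terminal]
20. n16.val = true  [terminal]
21. n17.lab = -3  [terminal]
22. n14.live = "mr"  ["mr"]
23. n19.depth = false  [terminal]
24. n18.wid = 7  [7]
25. n18.live = false  [b.depth == true]
26. n12.ok = 23  [a.lab * 2 + 39]
27. n12.sig = false  [a.lab > -8]
28. n12.idx = -7  [S.wid - 14]
29. n20.off = "vw"  [terminal]
30. n3.wid = 3  [C₁.idx + 10]
31. n3.live = false  [C₀.sig == false]
32. n1.ok = -4  [S.wid - 7]
33. n1.sig = false  [S.live == true]
34. n1.idx = 11  [S.wid + 8]
35. n0.wid = -5  [(if C.sig then C.idx else C.ok) - 1]
36. n0.live = false  [C.ok == C.idx]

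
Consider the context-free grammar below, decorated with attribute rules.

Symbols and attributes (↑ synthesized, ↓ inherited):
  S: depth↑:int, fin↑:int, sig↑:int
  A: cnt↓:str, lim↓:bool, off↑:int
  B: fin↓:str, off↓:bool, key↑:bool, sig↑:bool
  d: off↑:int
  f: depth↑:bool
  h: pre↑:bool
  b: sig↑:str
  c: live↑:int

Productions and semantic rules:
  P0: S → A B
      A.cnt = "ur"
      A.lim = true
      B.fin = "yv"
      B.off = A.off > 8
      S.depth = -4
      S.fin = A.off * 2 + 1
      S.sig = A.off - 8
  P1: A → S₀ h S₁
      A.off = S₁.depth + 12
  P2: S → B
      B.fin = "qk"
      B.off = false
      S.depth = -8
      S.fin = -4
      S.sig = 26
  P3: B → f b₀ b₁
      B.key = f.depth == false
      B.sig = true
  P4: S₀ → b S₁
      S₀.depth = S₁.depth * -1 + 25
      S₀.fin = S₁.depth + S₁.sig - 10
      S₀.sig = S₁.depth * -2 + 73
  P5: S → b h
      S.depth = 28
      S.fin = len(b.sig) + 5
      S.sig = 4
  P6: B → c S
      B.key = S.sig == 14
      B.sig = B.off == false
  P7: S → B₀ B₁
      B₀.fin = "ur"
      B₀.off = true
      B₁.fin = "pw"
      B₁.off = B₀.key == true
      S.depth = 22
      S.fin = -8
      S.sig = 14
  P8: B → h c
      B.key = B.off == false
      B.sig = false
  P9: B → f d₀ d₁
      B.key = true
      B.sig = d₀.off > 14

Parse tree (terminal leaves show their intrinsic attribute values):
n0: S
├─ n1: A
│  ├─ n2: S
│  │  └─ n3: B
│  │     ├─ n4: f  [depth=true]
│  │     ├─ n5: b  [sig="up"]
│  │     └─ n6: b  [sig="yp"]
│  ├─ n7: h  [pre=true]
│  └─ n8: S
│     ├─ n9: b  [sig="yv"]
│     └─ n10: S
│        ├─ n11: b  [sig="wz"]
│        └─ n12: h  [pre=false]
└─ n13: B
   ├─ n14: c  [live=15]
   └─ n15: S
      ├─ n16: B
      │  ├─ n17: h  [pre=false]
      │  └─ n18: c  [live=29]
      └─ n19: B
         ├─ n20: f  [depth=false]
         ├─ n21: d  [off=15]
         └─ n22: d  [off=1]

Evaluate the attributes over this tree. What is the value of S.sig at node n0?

1. n1.cnt = "ur"  ["ur"]
2. n1.lim = true  [true]
3. n3.fin = "qk"  ["qk"]
4. n3.off = false  [false]
5. n4.depth = true  [terminal]
6. n5.sig = "up"  [terminal]
7. n6.sig = "yp"  [terminal]
8. n3.key = false  [f.depth == false]
9. n3.sig = true  [true]
10. n2.depth = -8  [-8]
11. n2.fin = -4  [-4]
12. n2.sig = 26  [26]
13. n7.pre = true  [terminal]
14. n9.sig = "yv"  [terminal]
15. n11.sig = "wz"  [terminal]
16. n12.pre = false  [terminal]
17. n10.depth = 28  [28]
18. n10.fin = 7  [len(b.sig) + 5]
19. n10.sig = 4  [4]
20. n8.depth = -3  [S₁.depth * -1 + 25]
21. n8.fin = 22  [S₁.depth + S₁.sig - 10]
22. n8.sig = 17  [S₁.depth * -2 + 73]
23. n1.off = 9  [S₁.depth + 12]
24. n13.fin = "yv"  ["yv"]
25. n13.off = true  [A.off > 8]
26. n14.live = 15  [terminal]
27. n16.fin = "ur"  ["ur"]
28. n16.off = true  [true]
29. n17.pre = false  [terminal]
30. n18.live = 29  [terminal]
31. n16.key = false  [B.off == false]
32. n16.sig = false  [false]
33. n19.fin = "pw"  ["pw"]
34. n19.off = false  [B₀.key == true]
35. n20.depth = false  [terminal]
36. n21.off = 15  [terminal]
37. n22.off = 1  [terminal]
38. n19.key = true  [true]
39. n19.sig = true  [d₀.off > 14]
40. n15.depth = 22  [22]
41. n15.fin = -8  [-8]
42. n15.sig = 14  [14]
43. n13.key = true  [S.sig == 14]
44. n13.sig = false  [B.off == false]
45. n0.depth = -4  [-4]
46. n0.fin = 19  [A.off * 2 + 1]
47. n0.sig = 1  [A.off - 8]

1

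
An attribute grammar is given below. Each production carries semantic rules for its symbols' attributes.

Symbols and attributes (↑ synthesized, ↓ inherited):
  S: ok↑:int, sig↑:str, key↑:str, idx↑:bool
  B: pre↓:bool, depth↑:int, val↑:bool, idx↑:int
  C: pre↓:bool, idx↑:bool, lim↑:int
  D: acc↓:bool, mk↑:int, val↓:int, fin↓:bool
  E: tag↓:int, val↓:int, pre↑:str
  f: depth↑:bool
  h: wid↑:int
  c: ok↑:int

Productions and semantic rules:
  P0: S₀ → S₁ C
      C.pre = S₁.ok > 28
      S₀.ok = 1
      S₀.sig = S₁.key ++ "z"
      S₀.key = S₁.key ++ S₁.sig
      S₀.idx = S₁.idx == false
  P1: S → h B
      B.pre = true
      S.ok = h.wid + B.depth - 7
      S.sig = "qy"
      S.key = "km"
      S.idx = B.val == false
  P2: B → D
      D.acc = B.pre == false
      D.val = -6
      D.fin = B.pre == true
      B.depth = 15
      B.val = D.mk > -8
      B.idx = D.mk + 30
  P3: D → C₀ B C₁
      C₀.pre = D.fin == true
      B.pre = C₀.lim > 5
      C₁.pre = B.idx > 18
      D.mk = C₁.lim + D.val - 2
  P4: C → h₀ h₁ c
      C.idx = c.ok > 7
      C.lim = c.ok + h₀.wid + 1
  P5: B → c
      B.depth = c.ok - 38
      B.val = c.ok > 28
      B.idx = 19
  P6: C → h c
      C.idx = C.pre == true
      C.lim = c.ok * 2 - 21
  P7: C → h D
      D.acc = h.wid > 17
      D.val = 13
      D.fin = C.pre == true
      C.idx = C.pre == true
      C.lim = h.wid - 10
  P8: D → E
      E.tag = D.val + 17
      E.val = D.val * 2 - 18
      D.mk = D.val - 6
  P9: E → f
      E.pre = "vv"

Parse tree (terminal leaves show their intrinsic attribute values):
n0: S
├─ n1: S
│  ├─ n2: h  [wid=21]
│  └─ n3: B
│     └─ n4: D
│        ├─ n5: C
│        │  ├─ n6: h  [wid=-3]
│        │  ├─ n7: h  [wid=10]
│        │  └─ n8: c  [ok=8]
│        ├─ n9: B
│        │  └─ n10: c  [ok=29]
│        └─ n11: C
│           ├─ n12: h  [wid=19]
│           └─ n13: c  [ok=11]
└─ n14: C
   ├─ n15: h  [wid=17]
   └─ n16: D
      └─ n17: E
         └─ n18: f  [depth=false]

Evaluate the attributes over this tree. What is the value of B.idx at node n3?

23

1. n2.wid = 21  [terminal]
2. n3.pre = true  [true]
3. n4.acc = false  [B.pre == false]
4. n4.val = -6  [-6]
5. n4.fin = true  [B.pre == true]
6. n5.pre = true  [D.fin == true]
7. n6.wid = -3  [terminal]
8. n7.wid = 10  [terminal]
9. n8.ok = 8  [terminal]
10. n5.idx = true  [c.ok > 7]
11. n5.lim = 6  [c.ok + h₀.wid + 1]
12. n9.pre = true  [C₀.lim > 5]
13. n10.ok = 29  [terminal]
14. n9.depth = -9  [c.ok - 38]
15. n9.val = true  [c.ok > 28]
16. n9.idx = 19  [19]
17. n11.pre = true  [B.idx > 18]
18. n12.wid = 19  [terminal]
19. n13.ok = 11  [terminal]
20. n11.idx = true  [C.pre == true]
21. n11.lim = 1  [c.ok * 2 - 21]
22. n4.mk = -7  [C₁.lim + D.val - 2]
23. n3.depth = 15  [15]
24. n3.val = true  [D.mk > -8]
25. n3.idx = 23  [D.mk + 30]
26. n1.ok = 29  [h.wid + B.depth - 7]
27. n1.sig = "qy"  ["qy"]
28. n1.key = "km"  ["km"]
29. n1.idx = false  [B.val == false]
30. n14.pre = true  [S₁.ok > 28]
31. n15.wid = 17  [terminal]
32. n16.acc = false  [h.wid > 17]
33. n16.val = 13  [13]
34. n16.fin = true  [C.pre == true]
35. n17.tag = 30  [D.val + 17]
36. n17.val = 8  [D.val * 2 - 18]
37. n18.depth = false  [terminal]
38. n17.pre = "vv"  ["vv"]
39. n16.mk = 7  [D.val - 6]
40. n14.idx = true  [C.pre == true]
41. n14.lim = 7  [h.wid - 10]
42. n0.ok = 1  [1]
43. n0.sig = "kmz"  [S₁.key ++ "z"]
44. n0.key = "kmqy"  [S₁.key ++ S₁.sig]
45. n0.idx = true  [S₁.idx == false]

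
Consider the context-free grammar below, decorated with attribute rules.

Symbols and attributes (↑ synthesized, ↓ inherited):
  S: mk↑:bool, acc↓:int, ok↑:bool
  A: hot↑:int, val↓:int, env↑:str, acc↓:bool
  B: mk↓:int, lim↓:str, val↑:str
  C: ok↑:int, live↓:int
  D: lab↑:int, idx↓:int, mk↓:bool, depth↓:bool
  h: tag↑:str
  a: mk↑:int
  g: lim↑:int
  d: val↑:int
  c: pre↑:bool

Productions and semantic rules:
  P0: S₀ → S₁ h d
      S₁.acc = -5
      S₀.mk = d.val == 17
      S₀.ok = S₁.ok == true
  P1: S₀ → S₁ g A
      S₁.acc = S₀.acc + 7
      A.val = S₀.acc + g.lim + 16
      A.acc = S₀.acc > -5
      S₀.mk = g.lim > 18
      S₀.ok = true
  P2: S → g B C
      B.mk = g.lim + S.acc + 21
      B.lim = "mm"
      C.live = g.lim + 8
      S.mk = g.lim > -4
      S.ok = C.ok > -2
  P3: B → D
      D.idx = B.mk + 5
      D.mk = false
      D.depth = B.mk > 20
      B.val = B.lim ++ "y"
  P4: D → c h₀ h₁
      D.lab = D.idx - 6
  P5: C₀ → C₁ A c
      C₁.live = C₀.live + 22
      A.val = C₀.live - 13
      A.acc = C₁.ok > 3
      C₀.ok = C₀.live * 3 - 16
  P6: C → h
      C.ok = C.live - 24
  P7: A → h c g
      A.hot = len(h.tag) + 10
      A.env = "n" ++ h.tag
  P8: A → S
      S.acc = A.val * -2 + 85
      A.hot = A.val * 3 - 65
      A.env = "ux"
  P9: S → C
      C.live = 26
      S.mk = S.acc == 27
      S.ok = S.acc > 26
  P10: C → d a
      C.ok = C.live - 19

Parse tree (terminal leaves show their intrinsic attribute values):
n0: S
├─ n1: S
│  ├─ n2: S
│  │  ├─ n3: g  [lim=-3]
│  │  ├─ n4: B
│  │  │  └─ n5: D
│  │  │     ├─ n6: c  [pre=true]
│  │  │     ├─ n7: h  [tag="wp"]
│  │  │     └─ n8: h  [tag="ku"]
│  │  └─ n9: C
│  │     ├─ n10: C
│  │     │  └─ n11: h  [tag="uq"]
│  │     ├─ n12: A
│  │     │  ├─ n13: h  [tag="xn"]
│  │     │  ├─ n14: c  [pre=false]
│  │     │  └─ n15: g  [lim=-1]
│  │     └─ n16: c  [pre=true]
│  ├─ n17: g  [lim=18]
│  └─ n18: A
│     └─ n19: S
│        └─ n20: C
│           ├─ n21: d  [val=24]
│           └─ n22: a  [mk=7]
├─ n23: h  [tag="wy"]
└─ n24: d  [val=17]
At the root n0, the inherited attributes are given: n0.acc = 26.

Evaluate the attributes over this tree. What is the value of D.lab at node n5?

1. n0.acc = 26  [given at root]
2. n1.acc = -5  [-5]
3. n2.acc = 2  [S₀.acc + 7]
4. n3.lim = -3  [terminal]
5. n4.mk = 20  [g.lim + S.acc + 21]
6. n4.lim = "mm"  ["mm"]
7. n5.idx = 25  [B.mk + 5]
8. n5.mk = false  [false]
9. n5.depth = false  [B.mk > 20]
10. n6.pre = true  [terminal]
11. n7.tag = "wp"  [terminal]
12. n8.tag = "ku"  [terminal]
13. n5.lab = 19  [D.idx - 6]
14. n4.val = "mmy"  [B.lim ++ "y"]
15. n9.live = 5  [g.lim + 8]
16. n10.live = 27  [C₀.live + 22]
17. n11.tag = "uq"  [terminal]
18. n10.ok = 3  [C.live - 24]
19. n12.val = -8  [C₀.live - 13]
20. n12.acc = false  [C₁.ok > 3]
21. n13.tag = "xn"  [terminal]
22. n14.pre = false  [terminal]
23. n15.lim = -1  [terminal]
24. n12.hot = 12  [len(h.tag) + 10]
25. n12.env = "nxn"  ["n" ++ h.tag]
26. n16.pre = true  [terminal]
27. n9.ok = -1  [C₀.live * 3 - 16]
28. n2.mk = true  [g.lim > -4]
29. n2.ok = true  [C.ok > -2]
30. n17.lim = 18  [terminal]
31. n18.val = 29  [S₀.acc + g.lim + 16]
32. n18.acc = false  [S₀.acc > -5]
33. n19.acc = 27  [A.val * -2 + 85]
34. n20.live = 26  [26]
35. n21.val = 24  [terminal]
36. n22.mk = 7  [terminal]
37. n20.ok = 7  [C.live - 19]
38. n19.mk = true  [S.acc == 27]
39. n19.ok = true  [S.acc > 26]
40. n18.hot = 22  [A.val * 3 - 65]
41. n18.env = "ux"  ["ux"]
42. n1.mk = false  [g.lim > 18]
43. n1.ok = true  [true]
44. n23.tag = "wy"  [terminal]
45. n24.val = 17  [terminal]
46. n0.mk = true  [d.val == 17]
47. n0.ok = true  [S₁.ok == true]

19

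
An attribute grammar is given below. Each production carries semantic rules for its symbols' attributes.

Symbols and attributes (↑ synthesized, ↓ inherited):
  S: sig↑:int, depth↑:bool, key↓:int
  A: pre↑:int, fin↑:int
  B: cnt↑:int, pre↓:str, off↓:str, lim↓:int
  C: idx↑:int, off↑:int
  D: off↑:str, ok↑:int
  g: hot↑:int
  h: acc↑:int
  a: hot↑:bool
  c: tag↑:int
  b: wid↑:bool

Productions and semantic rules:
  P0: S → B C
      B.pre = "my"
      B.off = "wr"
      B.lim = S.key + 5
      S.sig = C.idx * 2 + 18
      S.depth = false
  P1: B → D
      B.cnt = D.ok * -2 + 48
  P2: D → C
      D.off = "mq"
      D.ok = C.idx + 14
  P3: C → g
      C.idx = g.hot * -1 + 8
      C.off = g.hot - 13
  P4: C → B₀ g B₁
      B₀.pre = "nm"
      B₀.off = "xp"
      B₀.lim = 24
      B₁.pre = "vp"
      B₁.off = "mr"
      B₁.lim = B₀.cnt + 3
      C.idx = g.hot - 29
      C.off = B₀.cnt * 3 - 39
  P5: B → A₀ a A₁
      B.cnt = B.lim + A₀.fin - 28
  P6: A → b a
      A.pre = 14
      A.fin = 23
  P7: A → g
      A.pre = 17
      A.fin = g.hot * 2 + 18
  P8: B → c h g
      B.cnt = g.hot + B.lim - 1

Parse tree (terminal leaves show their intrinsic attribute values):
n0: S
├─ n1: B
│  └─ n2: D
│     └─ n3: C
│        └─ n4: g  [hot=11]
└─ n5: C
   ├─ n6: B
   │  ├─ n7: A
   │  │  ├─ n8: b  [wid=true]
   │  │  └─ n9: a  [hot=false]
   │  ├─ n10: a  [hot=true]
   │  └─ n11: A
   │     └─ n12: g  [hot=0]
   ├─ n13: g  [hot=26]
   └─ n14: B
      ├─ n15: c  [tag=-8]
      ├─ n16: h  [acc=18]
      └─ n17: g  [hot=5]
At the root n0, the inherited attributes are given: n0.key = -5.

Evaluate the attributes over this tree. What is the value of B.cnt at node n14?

26

1. n0.key = -5  [given at root]
2. n1.pre = "my"  ["my"]
3. n1.off = "wr"  ["wr"]
4. n1.lim = 0  [S.key + 5]
5. n4.hot = 11  [terminal]
6. n3.idx = -3  [g.hot * -1 + 8]
7. n3.off = -2  [g.hot - 13]
8. n2.off = "mq"  ["mq"]
9. n2.ok = 11  [C.idx + 14]
10. n1.cnt = 26  [D.ok * -2 + 48]
11. n6.pre = "nm"  ["nm"]
12. n6.off = "xp"  ["xp"]
13. n6.lim = 24  [24]
14. n8.wid = true  [terminal]
15. n9.hot = false  [terminal]
16. n7.pre = 14  [14]
17. n7.fin = 23  [23]
18. n10.hot = true  [terminal]
19. n12.hot = 0  [terminal]
20. n11.pre = 17  [17]
21. n11.fin = 18  [g.hot * 2 + 18]
22. n6.cnt = 19  [B.lim + A₀.fin - 28]
23. n13.hot = 26  [terminal]
24. n14.pre = "vp"  ["vp"]
25. n14.off = "mr"  ["mr"]
26. n14.lim = 22  [B₀.cnt + 3]
27. n15.tag = -8  [terminal]
28. n16.acc = 18  [terminal]
29. n17.hot = 5  [terminal]
30. n14.cnt = 26  [g.hot + B.lim - 1]
31. n5.idx = -3  [g.hot - 29]
32. n5.off = 18  [B₀.cnt * 3 - 39]
33. n0.sig = 12  [C.idx * 2 + 18]
34. n0.depth = false  [false]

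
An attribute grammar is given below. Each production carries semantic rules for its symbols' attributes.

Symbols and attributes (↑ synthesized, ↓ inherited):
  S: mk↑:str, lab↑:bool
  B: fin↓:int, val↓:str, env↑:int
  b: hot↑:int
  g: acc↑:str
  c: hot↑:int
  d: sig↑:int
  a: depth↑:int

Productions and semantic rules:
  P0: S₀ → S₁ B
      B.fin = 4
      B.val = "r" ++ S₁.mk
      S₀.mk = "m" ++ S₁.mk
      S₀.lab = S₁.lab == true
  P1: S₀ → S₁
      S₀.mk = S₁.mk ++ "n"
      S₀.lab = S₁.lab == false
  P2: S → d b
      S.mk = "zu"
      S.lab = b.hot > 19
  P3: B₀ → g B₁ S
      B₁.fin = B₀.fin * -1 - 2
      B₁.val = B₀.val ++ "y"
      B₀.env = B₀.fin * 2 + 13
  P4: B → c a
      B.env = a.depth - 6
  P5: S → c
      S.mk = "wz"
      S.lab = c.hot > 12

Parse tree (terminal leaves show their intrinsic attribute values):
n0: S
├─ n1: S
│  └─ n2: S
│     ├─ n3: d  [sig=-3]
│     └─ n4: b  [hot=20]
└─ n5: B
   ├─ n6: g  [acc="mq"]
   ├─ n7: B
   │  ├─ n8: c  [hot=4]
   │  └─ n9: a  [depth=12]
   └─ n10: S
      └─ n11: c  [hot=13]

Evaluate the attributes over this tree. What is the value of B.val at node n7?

1. n3.sig = -3  [terminal]
2. n4.hot = 20  [terminal]
3. n2.mk = "zu"  ["zu"]
4. n2.lab = true  [b.hot > 19]
5. n1.mk = "zun"  [S₁.mk ++ "n"]
6. n1.lab = false  [S₁.lab == false]
7. n5.fin = 4  [4]
8. n5.val = "rzun"  ["r" ++ S₁.mk]
9. n6.acc = "mq"  [terminal]
10. n7.fin = -6  [B₀.fin * -1 - 2]
11. n7.val = "rzuny"  [B₀.val ++ "y"]
12. n8.hot = 4  [terminal]
13. n9.depth = 12  [terminal]
14. n7.env = 6  [a.depth - 6]
15. n11.hot = 13  [terminal]
16. n10.mk = "wz"  ["wz"]
17. n10.lab = true  [c.hot > 12]
18. n5.env = 21  [B₀.fin * 2 + 13]
19. n0.mk = "mzun"  ["m" ++ S₁.mk]
20. n0.lab = false  [S₁.lab == true]

"rzuny"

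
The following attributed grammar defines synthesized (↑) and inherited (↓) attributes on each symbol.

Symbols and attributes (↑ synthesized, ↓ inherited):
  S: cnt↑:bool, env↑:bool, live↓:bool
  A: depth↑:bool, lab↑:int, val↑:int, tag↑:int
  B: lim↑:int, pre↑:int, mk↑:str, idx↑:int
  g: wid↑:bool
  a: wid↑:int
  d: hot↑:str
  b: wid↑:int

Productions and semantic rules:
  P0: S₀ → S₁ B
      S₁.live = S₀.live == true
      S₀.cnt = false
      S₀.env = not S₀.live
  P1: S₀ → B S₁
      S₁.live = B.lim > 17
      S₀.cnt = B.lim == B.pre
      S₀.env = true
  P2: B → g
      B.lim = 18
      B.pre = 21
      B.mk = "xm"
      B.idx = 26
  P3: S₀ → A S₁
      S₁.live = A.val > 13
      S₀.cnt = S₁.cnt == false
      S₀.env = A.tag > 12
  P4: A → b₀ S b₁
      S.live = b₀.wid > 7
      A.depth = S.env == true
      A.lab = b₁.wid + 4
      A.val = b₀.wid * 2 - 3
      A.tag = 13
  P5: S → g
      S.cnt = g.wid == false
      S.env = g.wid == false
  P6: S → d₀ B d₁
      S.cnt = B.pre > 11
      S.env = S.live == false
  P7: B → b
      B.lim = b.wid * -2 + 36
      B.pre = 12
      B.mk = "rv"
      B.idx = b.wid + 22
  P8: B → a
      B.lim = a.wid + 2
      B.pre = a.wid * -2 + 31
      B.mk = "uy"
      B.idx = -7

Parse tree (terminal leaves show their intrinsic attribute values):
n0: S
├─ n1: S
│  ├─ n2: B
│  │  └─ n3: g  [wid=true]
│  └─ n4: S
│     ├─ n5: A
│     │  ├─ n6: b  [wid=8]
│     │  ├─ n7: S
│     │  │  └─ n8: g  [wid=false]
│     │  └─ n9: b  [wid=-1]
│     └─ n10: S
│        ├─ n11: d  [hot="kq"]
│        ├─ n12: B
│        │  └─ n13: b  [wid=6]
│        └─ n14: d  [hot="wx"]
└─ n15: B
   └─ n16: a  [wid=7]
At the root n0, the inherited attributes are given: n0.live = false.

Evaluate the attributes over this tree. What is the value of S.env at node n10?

true

1. n0.live = false  [given at root]
2. n1.live = false  [S₀.live == true]
3. n3.wid = true  [terminal]
4. n2.lim = 18  [18]
5. n2.pre = 21  [21]
6. n2.mk = "xm"  ["xm"]
7. n2.idx = 26  [26]
8. n4.live = true  [B.lim > 17]
9. n6.wid = 8  [terminal]
10. n7.live = true  [b₀.wid > 7]
11. n8.wid = false  [terminal]
12. n7.cnt = true  [g.wid == false]
13. n7.env = true  [g.wid == false]
14. n9.wid = -1  [terminal]
15. n5.depth = true  [S.env == true]
16. n5.lab = 3  [b₁.wid + 4]
17. n5.val = 13  [b₀.wid * 2 - 3]
18. n5.tag = 13  [13]
19. n10.live = false  [A.val > 13]
20. n11.hot = "kq"  [terminal]
21. n13.wid = 6  [terminal]
22. n12.lim = 24  [b.wid * -2 + 36]
23. n12.pre = 12  [12]
24. n12.mk = "rv"  ["rv"]
25. n12.idx = 28  [b.wid + 22]
26. n14.hot = "wx"  [terminal]
27. n10.cnt = true  [B.pre > 11]
28. n10.env = true  [S.live == false]
29. n4.cnt = false  [S₁.cnt == false]
30. n4.env = true  [A.tag > 12]
31. n1.cnt = false  [B.lim == B.pre]
32. n1.env = true  [true]
33. n16.wid = 7  [terminal]
34. n15.lim = 9  [a.wid + 2]
35. n15.pre = 17  [a.wid * -2 + 31]
36. n15.mk = "uy"  ["uy"]
37. n15.idx = -7  [-7]
38. n0.cnt = false  [false]
39. n0.env = true  [not S₀.live]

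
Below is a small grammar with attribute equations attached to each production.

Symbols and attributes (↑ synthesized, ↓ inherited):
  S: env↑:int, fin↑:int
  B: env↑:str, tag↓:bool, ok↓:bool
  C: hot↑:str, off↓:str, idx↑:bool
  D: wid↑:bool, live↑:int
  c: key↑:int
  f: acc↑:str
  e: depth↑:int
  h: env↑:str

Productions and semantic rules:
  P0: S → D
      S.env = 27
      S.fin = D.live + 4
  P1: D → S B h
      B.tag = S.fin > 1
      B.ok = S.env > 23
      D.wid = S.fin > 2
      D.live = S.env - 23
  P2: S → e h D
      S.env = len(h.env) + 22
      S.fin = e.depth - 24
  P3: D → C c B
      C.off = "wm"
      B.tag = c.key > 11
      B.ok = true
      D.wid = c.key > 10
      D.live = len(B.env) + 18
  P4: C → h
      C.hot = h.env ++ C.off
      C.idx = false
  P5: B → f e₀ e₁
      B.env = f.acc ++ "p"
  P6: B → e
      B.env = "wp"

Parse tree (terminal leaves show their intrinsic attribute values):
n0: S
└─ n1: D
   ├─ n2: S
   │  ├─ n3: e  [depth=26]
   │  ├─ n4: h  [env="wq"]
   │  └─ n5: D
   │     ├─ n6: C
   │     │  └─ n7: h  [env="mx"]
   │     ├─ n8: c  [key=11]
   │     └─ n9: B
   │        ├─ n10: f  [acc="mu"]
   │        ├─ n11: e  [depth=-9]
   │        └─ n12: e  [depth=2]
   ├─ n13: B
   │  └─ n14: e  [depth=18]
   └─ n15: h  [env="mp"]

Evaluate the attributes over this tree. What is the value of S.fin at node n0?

5

1. n3.depth = 26  [terminal]
2. n4.env = "wq"  [terminal]
3. n6.off = "wm"  ["wm"]
4. n7.env = "mx"  [terminal]
5. n6.hot = "mxwm"  [h.env ++ C.off]
6. n6.idx = false  [false]
7. n8.key = 11  [terminal]
8. n9.tag = false  [c.key > 11]
9. n9.ok = true  [true]
10. n10.acc = "mu"  [terminal]
11. n11.depth = -9  [terminal]
12. n12.depth = 2  [terminal]
13. n9.env = "mup"  [f.acc ++ "p"]
14. n5.wid = true  [c.key > 10]
15. n5.live = 21  [len(B.env) + 18]
16. n2.env = 24  [len(h.env) + 22]
17. n2.fin = 2  [e.depth - 24]
18. n13.tag = true  [S.fin > 1]
19. n13.ok = true  [S.env > 23]
20. n14.depth = 18  [terminal]
21. n13.env = "wp"  ["wp"]
22. n15.env = "mp"  [terminal]
23. n1.wid = false  [S.fin > 2]
24. n1.live = 1  [S.env - 23]
25. n0.env = 27  [27]
26. n0.fin = 5  [D.live + 4]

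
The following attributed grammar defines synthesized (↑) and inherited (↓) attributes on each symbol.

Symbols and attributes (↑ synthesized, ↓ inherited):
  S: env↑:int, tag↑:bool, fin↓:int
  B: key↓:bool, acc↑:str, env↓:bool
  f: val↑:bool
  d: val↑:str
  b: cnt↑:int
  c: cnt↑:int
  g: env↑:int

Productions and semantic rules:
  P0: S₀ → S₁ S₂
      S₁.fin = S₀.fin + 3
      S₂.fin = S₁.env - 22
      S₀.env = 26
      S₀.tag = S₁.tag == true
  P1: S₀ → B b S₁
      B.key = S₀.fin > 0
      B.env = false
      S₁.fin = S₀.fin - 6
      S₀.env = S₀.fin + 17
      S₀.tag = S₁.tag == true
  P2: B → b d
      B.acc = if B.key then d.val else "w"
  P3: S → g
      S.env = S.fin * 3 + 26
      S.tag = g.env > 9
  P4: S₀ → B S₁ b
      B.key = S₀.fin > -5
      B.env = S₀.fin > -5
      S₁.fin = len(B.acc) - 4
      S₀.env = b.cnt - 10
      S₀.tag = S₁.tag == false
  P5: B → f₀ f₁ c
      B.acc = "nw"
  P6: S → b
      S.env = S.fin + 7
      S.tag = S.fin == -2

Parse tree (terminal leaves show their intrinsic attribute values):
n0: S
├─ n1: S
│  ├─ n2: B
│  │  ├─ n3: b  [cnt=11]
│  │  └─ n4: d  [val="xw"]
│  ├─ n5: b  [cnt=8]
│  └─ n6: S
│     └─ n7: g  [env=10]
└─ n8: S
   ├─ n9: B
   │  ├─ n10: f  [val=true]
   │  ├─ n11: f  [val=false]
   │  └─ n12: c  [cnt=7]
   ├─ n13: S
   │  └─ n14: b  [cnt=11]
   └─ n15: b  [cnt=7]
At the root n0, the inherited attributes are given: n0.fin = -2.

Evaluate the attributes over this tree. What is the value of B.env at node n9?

true

1. n0.fin = -2  [given at root]
2. n1.fin = 1  [S₀.fin + 3]
3. n2.key = true  [S₀.fin > 0]
4. n2.env = false  [false]
5. n3.cnt = 11  [terminal]
6. n4.val = "xw"  [terminal]
7. n2.acc = "xw"  [if B.key then d.val else "w"]
8. n5.cnt = 8  [terminal]
9. n6.fin = -5  [S₀.fin - 6]
10. n7.env = 10  [terminal]
11. n6.env = 11  [S.fin * 3 + 26]
12. n6.tag = true  [g.env > 9]
13. n1.env = 18  [S₀.fin + 17]
14. n1.tag = true  [S₁.tag == true]
15. n8.fin = -4  [S₁.env - 22]
16. n9.key = true  [S₀.fin > -5]
17. n9.env = true  [S₀.fin > -5]
18. n10.val = true  [terminal]
19. n11.val = false  [terminal]
20. n12.cnt = 7  [terminal]
21. n9.acc = "nw"  ["nw"]
22. n13.fin = -2  [len(B.acc) - 4]
23. n14.cnt = 11  [terminal]
24. n13.env = 5  [S.fin + 7]
25. n13.tag = true  [S.fin == -2]
26. n15.cnt = 7  [terminal]
27. n8.env = -3  [b.cnt - 10]
28. n8.tag = false  [S₁.tag == false]
29. n0.env = 26  [26]
30. n0.tag = true  [S₁.tag == true]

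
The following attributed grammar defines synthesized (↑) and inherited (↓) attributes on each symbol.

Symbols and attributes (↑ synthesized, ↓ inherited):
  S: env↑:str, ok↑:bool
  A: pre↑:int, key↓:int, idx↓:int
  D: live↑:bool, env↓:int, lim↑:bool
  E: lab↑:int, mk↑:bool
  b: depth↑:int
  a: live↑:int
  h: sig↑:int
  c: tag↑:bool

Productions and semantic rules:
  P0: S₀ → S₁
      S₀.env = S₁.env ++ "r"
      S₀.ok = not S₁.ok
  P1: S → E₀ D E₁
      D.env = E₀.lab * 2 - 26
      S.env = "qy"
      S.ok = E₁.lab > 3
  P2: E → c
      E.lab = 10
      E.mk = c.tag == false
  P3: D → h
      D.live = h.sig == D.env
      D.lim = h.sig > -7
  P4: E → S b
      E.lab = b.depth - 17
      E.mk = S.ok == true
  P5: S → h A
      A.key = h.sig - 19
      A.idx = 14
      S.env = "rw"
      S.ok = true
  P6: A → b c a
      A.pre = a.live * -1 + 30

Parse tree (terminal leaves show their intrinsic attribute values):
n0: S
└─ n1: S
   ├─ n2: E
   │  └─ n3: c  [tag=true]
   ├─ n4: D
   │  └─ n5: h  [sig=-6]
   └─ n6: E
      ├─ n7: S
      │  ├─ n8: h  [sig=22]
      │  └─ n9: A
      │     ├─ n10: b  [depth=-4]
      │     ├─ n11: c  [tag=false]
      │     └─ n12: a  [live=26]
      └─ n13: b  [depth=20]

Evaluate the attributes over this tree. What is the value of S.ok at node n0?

1. n3.tag = true  [terminal]
2. n2.lab = 10  [10]
3. n2.mk = false  [c.tag == false]
4. n4.env = -6  [E₀.lab * 2 - 26]
5. n5.sig = -6  [terminal]
6. n4.live = true  [h.sig == D.env]
7. n4.lim = true  [h.sig > -7]
8. n8.sig = 22  [terminal]
9. n9.key = 3  [h.sig - 19]
10. n9.idx = 14  [14]
11. n10.depth = -4  [terminal]
12. n11.tag = false  [terminal]
13. n12.live = 26  [terminal]
14. n9.pre = 4  [a.live * -1 + 30]
15. n7.env = "rw"  ["rw"]
16. n7.ok = true  [true]
17. n13.depth = 20  [terminal]
18. n6.lab = 3  [b.depth - 17]
19. n6.mk = true  [S.ok == true]
20. n1.env = "qy"  ["qy"]
21. n1.ok = false  [E₁.lab > 3]
22. n0.env = "qyr"  [S₁.env ++ "r"]
23. n0.ok = true  [not S₁.ok]

true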